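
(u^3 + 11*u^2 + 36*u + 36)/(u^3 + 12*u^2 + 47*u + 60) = (u^2 + 8*u + 12)/(u^2 + 9*u + 20)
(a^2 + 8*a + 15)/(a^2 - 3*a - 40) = (a + 3)/(a - 8)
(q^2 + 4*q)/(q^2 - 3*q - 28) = q/(q - 7)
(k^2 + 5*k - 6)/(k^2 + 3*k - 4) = (k + 6)/(k + 4)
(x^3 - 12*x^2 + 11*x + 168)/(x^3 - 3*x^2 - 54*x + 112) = (x^2 - 4*x - 21)/(x^2 + 5*x - 14)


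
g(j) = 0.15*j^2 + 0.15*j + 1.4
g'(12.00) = 3.75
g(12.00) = 24.80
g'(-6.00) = -1.65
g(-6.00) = 5.90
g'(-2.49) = -0.60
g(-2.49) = 1.96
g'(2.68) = 0.95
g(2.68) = 2.88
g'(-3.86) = -1.01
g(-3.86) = 3.06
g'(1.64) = 0.64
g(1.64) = 2.05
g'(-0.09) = 0.12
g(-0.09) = 1.39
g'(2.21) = 0.81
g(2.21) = 2.46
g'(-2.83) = -0.70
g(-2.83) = 2.18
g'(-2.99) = -0.75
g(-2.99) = 2.29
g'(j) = 0.3*j + 0.15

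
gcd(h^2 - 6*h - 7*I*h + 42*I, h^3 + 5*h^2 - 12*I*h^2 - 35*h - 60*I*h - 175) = h - 7*I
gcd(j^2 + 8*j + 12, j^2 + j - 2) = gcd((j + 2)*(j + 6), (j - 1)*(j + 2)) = j + 2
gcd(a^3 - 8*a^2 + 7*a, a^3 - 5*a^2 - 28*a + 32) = a - 1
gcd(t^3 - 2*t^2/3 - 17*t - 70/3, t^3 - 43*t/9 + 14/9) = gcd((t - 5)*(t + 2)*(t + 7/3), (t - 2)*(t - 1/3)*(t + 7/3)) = t + 7/3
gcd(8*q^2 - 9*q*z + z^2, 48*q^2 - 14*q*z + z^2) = -8*q + z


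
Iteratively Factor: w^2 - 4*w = (w)*(w - 4)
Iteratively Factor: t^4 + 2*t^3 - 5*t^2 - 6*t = (t)*(t^3 + 2*t^2 - 5*t - 6) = t*(t + 3)*(t^2 - t - 2) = t*(t + 1)*(t + 3)*(t - 2)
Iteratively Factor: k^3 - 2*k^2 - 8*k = (k + 2)*(k^2 - 4*k) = k*(k + 2)*(k - 4)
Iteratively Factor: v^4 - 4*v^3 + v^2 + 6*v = (v)*(v^3 - 4*v^2 + v + 6) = v*(v - 2)*(v^2 - 2*v - 3) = v*(v - 2)*(v + 1)*(v - 3)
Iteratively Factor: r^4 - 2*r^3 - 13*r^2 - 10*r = (r + 2)*(r^3 - 4*r^2 - 5*r) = (r - 5)*(r + 2)*(r^2 + r) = (r - 5)*(r + 1)*(r + 2)*(r)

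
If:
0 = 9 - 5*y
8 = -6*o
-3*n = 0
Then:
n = 0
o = -4/3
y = 9/5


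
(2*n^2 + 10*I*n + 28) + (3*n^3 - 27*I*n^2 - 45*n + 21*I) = 3*n^3 + 2*n^2 - 27*I*n^2 - 45*n + 10*I*n + 28 + 21*I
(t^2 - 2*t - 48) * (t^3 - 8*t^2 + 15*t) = t^5 - 10*t^4 - 17*t^3 + 354*t^2 - 720*t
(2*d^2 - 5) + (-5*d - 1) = 2*d^2 - 5*d - 6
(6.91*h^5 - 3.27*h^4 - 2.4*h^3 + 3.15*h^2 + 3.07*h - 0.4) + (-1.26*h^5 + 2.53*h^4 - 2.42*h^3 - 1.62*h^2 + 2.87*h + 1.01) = 5.65*h^5 - 0.74*h^4 - 4.82*h^3 + 1.53*h^2 + 5.94*h + 0.61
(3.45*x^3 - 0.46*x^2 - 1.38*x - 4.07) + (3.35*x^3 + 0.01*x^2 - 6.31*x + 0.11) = 6.8*x^3 - 0.45*x^2 - 7.69*x - 3.96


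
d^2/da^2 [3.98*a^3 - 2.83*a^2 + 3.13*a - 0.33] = 23.88*a - 5.66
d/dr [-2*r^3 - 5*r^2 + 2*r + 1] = -6*r^2 - 10*r + 2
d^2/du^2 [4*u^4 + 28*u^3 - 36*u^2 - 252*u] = 48*u^2 + 168*u - 72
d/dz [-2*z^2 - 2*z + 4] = -4*z - 2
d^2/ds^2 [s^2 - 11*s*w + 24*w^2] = 2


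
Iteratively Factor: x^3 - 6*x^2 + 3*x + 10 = (x - 5)*(x^2 - x - 2) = (x - 5)*(x - 2)*(x + 1)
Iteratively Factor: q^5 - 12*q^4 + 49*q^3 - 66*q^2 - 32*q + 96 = (q - 2)*(q^4 - 10*q^3 + 29*q^2 - 8*q - 48) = (q - 2)*(q + 1)*(q^3 - 11*q^2 + 40*q - 48) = (q - 3)*(q - 2)*(q + 1)*(q^2 - 8*q + 16) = (q - 4)*(q - 3)*(q - 2)*(q + 1)*(q - 4)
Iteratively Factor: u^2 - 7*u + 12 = (u - 3)*(u - 4)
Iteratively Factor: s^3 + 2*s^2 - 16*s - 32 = (s - 4)*(s^2 + 6*s + 8) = (s - 4)*(s + 4)*(s + 2)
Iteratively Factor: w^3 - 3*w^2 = (w)*(w^2 - 3*w) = w^2*(w - 3)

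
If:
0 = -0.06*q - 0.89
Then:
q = -14.83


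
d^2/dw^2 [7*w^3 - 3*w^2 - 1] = 42*w - 6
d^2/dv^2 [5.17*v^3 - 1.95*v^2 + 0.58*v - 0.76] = 31.02*v - 3.9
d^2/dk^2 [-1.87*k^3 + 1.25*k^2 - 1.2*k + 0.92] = 2.5 - 11.22*k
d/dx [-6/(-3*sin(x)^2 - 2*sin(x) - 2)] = -12*(3*sin(x) + 1)*cos(x)/(3*sin(x)^2 + 2*sin(x) + 2)^2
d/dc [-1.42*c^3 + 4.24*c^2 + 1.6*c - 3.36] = -4.26*c^2 + 8.48*c + 1.6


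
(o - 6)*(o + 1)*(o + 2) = o^3 - 3*o^2 - 16*o - 12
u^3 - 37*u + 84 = (u - 4)*(u - 3)*(u + 7)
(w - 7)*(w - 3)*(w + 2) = w^3 - 8*w^2 + w + 42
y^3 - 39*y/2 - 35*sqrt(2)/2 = (y - 7*sqrt(2)/2)*(y + sqrt(2))*(y + 5*sqrt(2)/2)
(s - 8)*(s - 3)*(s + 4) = s^3 - 7*s^2 - 20*s + 96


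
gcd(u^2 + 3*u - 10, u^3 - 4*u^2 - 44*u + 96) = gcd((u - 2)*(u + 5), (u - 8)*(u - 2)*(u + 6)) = u - 2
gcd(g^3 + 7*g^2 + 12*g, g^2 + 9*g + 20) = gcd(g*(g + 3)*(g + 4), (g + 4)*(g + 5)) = g + 4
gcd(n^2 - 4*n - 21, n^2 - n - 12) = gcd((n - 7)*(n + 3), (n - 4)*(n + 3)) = n + 3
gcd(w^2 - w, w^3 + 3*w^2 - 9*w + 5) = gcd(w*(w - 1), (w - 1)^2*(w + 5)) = w - 1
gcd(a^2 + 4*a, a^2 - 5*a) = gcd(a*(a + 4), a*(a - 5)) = a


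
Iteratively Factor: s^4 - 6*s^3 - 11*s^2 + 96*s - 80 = (s + 4)*(s^3 - 10*s^2 + 29*s - 20) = (s - 4)*(s + 4)*(s^2 - 6*s + 5) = (s - 5)*(s - 4)*(s + 4)*(s - 1)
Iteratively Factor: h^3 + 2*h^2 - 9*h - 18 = (h + 2)*(h^2 - 9) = (h - 3)*(h + 2)*(h + 3)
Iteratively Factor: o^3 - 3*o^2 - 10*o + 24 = (o + 3)*(o^2 - 6*o + 8) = (o - 2)*(o + 3)*(o - 4)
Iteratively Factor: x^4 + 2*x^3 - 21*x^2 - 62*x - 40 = (x + 2)*(x^3 - 21*x - 20) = (x - 5)*(x + 2)*(x^2 + 5*x + 4) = (x - 5)*(x + 1)*(x + 2)*(x + 4)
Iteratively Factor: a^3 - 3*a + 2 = (a - 1)*(a^2 + a - 2) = (a - 1)*(a + 2)*(a - 1)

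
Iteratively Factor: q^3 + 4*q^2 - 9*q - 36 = (q + 4)*(q^2 - 9) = (q + 3)*(q + 4)*(q - 3)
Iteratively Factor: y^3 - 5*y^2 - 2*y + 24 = (y - 3)*(y^2 - 2*y - 8) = (y - 3)*(y + 2)*(y - 4)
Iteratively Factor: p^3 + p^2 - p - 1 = (p + 1)*(p^2 - 1) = (p - 1)*(p + 1)*(p + 1)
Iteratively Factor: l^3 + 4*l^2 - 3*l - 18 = (l + 3)*(l^2 + l - 6) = (l + 3)^2*(l - 2)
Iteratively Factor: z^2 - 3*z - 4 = (z + 1)*(z - 4)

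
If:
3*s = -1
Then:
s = -1/3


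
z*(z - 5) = z^2 - 5*z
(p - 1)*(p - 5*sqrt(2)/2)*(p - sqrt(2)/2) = p^3 - 3*sqrt(2)*p^2 - p^2 + 5*p/2 + 3*sqrt(2)*p - 5/2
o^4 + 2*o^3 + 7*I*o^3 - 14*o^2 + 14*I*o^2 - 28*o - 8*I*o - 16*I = (o + 2)*(o + I)*(o + 2*I)*(o + 4*I)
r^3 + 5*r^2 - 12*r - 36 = (r - 3)*(r + 2)*(r + 6)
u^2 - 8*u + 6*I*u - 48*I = (u - 8)*(u + 6*I)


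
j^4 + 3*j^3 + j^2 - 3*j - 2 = (j - 1)*(j + 1)^2*(j + 2)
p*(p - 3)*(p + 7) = p^3 + 4*p^2 - 21*p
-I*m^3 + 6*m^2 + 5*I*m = m*(m + 5*I)*(-I*m + 1)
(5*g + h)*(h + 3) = 5*g*h + 15*g + h^2 + 3*h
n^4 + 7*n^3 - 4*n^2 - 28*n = n*(n - 2)*(n + 2)*(n + 7)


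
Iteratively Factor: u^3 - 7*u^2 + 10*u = (u - 5)*(u^2 - 2*u) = u*(u - 5)*(u - 2)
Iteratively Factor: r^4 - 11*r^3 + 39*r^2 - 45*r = (r - 3)*(r^3 - 8*r^2 + 15*r) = r*(r - 3)*(r^2 - 8*r + 15) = r*(r - 3)^2*(r - 5)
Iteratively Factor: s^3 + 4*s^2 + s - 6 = (s + 3)*(s^2 + s - 2) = (s + 2)*(s + 3)*(s - 1)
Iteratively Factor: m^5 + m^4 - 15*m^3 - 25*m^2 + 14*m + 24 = (m + 1)*(m^4 - 15*m^2 - 10*m + 24) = (m - 1)*(m + 1)*(m^3 + m^2 - 14*m - 24) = (m - 1)*(m + 1)*(m + 2)*(m^2 - m - 12) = (m - 1)*(m + 1)*(m + 2)*(m + 3)*(m - 4)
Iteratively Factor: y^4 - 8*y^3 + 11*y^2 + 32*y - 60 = (y - 5)*(y^3 - 3*y^2 - 4*y + 12) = (y - 5)*(y + 2)*(y^2 - 5*y + 6) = (y - 5)*(y - 2)*(y + 2)*(y - 3)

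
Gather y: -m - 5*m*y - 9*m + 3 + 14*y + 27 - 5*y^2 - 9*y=-10*m - 5*y^2 + y*(5 - 5*m) + 30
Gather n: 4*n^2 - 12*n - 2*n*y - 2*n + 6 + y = 4*n^2 + n*(-2*y - 14) + y + 6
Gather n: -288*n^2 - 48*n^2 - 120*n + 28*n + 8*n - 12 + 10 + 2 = -336*n^2 - 84*n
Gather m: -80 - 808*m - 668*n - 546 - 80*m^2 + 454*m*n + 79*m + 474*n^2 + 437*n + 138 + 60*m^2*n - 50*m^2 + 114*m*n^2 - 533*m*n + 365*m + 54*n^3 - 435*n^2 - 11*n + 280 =m^2*(60*n - 130) + m*(114*n^2 - 79*n - 364) + 54*n^3 + 39*n^2 - 242*n - 208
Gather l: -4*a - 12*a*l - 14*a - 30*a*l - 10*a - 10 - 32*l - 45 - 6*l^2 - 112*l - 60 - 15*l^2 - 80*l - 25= -28*a - 21*l^2 + l*(-42*a - 224) - 140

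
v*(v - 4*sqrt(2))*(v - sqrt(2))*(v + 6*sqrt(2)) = v^4 + sqrt(2)*v^3 - 52*v^2 + 48*sqrt(2)*v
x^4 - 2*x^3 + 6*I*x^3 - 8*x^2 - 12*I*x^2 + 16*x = x*(x - 2)*(x + 2*I)*(x + 4*I)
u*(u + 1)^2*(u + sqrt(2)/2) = u^4 + sqrt(2)*u^3/2 + 2*u^3 + u^2 + sqrt(2)*u^2 + sqrt(2)*u/2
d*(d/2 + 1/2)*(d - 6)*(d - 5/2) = d^4/2 - 15*d^3/4 + 13*d^2/4 + 15*d/2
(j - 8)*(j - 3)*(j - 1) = j^3 - 12*j^2 + 35*j - 24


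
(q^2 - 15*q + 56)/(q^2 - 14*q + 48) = (q - 7)/(q - 6)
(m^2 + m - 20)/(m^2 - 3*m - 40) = (m - 4)/(m - 8)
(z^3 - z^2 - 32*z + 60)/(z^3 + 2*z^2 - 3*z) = (z^3 - z^2 - 32*z + 60)/(z*(z^2 + 2*z - 3))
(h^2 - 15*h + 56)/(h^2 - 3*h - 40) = (h - 7)/(h + 5)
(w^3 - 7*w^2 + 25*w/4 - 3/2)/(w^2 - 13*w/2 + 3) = w - 1/2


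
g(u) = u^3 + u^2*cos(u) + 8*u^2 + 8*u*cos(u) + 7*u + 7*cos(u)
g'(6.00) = 255.63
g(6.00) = 633.38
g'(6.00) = 255.63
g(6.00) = 633.38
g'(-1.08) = -4.45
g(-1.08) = 0.29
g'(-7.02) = 38.13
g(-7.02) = -0.76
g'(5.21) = 247.21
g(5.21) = 431.24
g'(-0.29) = 11.08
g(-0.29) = 3.18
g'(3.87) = 137.34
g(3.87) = 165.36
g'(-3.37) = -12.13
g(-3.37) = 37.37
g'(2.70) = 44.62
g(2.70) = 64.46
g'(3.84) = 134.40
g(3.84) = 161.29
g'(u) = -u^2*sin(u) + 3*u^2 - 8*u*sin(u) + 2*u*cos(u) + 16*u - 7*sin(u) + 8*cos(u) + 7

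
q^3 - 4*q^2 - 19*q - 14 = (q - 7)*(q + 1)*(q + 2)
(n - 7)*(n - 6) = n^2 - 13*n + 42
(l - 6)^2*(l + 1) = l^3 - 11*l^2 + 24*l + 36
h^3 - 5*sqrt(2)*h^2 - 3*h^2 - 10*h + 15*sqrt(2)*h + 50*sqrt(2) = (h - 5)*(h + 2)*(h - 5*sqrt(2))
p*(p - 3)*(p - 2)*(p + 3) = p^4 - 2*p^3 - 9*p^2 + 18*p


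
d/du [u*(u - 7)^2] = (u - 7)*(3*u - 7)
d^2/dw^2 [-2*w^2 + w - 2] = -4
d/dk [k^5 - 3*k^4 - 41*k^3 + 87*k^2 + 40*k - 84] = 5*k^4 - 12*k^3 - 123*k^2 + 174*k + 40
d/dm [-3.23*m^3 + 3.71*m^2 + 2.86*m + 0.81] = -9.69*m^2 + 7.42*m + 2.86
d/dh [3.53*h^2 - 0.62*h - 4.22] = 7.06*h - 0.62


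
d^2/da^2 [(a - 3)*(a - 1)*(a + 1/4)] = 6*a - 15/2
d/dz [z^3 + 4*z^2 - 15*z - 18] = 3*z^2 + 8*z - 15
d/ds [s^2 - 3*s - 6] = 2*s - 3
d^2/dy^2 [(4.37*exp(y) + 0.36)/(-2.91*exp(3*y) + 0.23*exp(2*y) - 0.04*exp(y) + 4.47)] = (-148.022388*exp(6*y) - 18.662121*exp(5*y) + 4.453927*exp(4*y) - 739.167625*exp(3*y) - 15.17823*exp(2*y) + 0.698532*exp(y) - 87.380901)*exp(y)/(24.642171*exp(9*y) - 5.842989*exp(8*y) + 1.477989*exp(7*y) - 113.73002*exp(6*y) + 17.970942*exp(5*y) - 3.832341*exp(4*y) + 174.680065*exp(3*y) - 13.808277*exp(2*y) + 2.397708*exp(y) - 89.314623)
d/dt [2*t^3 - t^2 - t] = 6*t^2 - 2*t - 1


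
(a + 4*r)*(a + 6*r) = a^2 + 10*a*r + 24*r^2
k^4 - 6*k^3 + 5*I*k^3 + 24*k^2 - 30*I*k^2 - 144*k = k*(k - 6)*(k - 3*I)*(k + 8*I)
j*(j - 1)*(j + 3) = j^3 + 2*j^2 - 3*j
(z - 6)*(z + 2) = z^2 - 4*z - 12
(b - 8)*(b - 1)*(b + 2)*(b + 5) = b^4 - 2*b^3 - 45*b^2 - 34*b + 80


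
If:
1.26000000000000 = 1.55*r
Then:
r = 0.81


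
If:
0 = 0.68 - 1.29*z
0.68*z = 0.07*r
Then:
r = 5.12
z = 0.53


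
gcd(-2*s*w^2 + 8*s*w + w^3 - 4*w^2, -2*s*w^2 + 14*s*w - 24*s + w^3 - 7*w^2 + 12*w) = 2*s*w - 8*s - w^2 + 4*w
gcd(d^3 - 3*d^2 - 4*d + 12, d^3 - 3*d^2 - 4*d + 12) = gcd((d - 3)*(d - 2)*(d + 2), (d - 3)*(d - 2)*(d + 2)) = d^3 - 3*d^2 - 4*d + 12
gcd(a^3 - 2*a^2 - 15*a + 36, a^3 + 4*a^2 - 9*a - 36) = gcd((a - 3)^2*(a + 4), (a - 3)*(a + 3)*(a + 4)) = a^2 + a - 12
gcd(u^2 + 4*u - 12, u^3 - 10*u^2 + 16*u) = u - 2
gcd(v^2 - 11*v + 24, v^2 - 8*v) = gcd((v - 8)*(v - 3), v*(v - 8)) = v - 8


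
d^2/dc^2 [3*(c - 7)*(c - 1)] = 6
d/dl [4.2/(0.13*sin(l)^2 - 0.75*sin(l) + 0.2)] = (3.15 - 1.092*sin(l))*cos(l)/(0.13*sin(l)^2 - 0.75*sin(l) + 0.2)^2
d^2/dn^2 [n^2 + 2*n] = 2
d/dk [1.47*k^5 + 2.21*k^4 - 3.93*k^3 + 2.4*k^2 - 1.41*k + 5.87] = 7.35*k^4 + 8.84*k^3 - 11.79*k^2 + 4.8*k - 1.41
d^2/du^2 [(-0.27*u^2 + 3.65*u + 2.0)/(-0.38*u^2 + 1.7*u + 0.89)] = (-0.705279999999999*u^3 - 1.184916*u^2 + 0.345419999999999*u - 1.440166)/(0.054872*u^6 - 0.73644*u^5 + 2.909052*u^4 - 1.46336*u^3 - 6.813306*u^2 - 4.03971*u - 0.704969)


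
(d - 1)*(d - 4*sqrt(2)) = d^2 - 4*sqrt(2)*d - d + 4*sqrt(2)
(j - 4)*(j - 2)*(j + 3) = j^3 - 3*j^2 - 10*j + 24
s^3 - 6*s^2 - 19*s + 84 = (s - 7)*(s - 3)*(s + 4)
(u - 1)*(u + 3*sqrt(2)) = u^2 - u + 3*sqrt(2)*u - 3*sqrt(2)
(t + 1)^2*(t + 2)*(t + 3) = t^4 + 7*t^3 + 17*t^2 + 17*t + 6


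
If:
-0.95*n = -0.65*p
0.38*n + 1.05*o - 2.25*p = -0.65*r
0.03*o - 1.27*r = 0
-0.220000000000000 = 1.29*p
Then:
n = -0.12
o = -0.32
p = -0.17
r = -0.01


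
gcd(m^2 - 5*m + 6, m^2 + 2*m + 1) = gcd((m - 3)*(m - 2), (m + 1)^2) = 1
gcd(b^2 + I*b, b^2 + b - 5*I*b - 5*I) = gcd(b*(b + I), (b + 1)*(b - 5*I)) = 1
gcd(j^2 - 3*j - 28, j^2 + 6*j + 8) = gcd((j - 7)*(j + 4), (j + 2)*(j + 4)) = j + 4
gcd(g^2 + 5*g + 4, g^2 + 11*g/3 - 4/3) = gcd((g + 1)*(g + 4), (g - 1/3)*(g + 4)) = g + 4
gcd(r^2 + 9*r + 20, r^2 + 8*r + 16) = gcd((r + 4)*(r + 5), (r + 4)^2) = r + 4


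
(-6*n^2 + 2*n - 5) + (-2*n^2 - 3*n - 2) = -8*n^2 - n - 7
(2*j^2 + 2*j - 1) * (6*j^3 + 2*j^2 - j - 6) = 12*j^5 + 16*j^4 - 4*j^3 - 16*j^2 - 11*j + 6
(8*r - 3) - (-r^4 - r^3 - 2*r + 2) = r^4 + r^3 + 10*r - 5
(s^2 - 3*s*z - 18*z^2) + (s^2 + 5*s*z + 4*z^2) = 2*s^2 + 2*s*z - 14*z^2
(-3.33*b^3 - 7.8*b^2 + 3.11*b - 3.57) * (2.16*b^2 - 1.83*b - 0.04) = -7.1928*b^5 - 10.7541*b^4 + 21.1248*b^3 - 13.0905*b^2 + 6.4087*b + 0.1428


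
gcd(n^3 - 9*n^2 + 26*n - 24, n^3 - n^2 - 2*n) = n - 2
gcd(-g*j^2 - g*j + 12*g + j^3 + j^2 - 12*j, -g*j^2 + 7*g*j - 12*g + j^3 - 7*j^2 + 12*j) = g*j - 3*g - j^2 + 3*j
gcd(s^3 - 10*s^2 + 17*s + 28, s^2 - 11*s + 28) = s^2 - 11*s + 28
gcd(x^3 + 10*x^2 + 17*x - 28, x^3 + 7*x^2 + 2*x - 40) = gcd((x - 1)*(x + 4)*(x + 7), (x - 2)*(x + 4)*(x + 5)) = x + 4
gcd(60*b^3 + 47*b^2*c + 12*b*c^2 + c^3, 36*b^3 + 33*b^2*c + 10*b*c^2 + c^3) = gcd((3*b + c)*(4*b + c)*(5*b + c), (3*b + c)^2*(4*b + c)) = 12*b^2 + 7*b*c + c^2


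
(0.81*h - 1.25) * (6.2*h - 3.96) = 5.022*h^2 - 10.9576*h + 4.95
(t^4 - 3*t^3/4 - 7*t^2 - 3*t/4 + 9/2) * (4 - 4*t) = -4*t^5 + 7*t^4 + 25*t^3 - 25*t^2 - 21*t + 18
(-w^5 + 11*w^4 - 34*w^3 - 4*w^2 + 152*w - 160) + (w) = -w^5 + 11*w^4 - 34*w^3 - 4*w^2 + 153*w - 160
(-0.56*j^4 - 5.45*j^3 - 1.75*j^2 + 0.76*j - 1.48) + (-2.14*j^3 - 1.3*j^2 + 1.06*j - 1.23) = -0.56*j^4 - 7.59*j^3 - 3.05*j^2 + 1.82*j - 2.71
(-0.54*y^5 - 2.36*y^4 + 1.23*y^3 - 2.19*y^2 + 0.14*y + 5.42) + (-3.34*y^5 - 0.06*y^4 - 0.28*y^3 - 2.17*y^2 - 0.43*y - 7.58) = -3.88*y^5 - 2.42*y^4 + 0.95*y^3 - 4.36*y^2 - 0.29*y - 2.16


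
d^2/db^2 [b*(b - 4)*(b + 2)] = 6*b - 4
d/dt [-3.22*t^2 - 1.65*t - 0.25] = -6.44*t - 1.65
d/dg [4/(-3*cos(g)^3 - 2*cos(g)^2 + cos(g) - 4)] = 4*(-9*cos(g)^2 - 4*cos(g) + 1)*sin(g)/(3*cos(g)^3 + 2*cos(g)^2 - cos(g) + 4)^2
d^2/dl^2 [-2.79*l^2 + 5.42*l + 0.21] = -5.58000000000000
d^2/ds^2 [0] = 0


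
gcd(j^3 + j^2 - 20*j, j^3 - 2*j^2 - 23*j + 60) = j^2 + j - 20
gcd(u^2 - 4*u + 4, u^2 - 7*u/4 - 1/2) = u - 2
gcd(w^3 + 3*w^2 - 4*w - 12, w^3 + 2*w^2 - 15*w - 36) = w + 3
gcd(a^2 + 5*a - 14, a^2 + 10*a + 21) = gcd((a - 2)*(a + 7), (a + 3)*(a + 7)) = a + 7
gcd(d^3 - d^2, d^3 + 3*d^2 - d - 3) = d - 1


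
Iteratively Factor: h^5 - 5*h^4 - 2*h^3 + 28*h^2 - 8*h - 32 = (h - 2)*(h^4 - 3*h^3 - 8*h^2 + 12*h + 16) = (h - 2)^2*(h^3 - h^2 - 10*h - 8) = (h - 2)^2*(h + 2)*(h^2 - 3*h - 4) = (h - 4)*(h - 2)^2*(h + 2)*(h + 1)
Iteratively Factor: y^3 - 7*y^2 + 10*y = (y - 2)*(y^2 - 5*y) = (y - 5)*(y - 2)*(y)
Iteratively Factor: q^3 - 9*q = (q)*(q^2 - 9) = q*(q - 3)*(q + 3)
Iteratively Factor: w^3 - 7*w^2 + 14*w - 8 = (w - 2)*(w^2 - 5*w + 4) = (w - 4)*(w - 2)*(w - 1)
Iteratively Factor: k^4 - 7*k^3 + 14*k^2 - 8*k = (k - 2)*(k^3 - 5*k^2 + 4*k) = (k - 4)*(k - 2)*(k^2 - k) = (k - 4)*(k - 2)*(k - 1)*(k)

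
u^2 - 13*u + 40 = (u - 8)*(u - 5)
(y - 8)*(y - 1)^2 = y^3 - 10*y^2 + 17*y - 8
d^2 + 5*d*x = d*(d + 5*x)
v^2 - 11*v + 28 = (v - 7)*(v - 4)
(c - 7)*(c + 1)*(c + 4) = c^3 - 2*c^2 - 31*c - 28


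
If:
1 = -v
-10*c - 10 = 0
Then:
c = -1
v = -1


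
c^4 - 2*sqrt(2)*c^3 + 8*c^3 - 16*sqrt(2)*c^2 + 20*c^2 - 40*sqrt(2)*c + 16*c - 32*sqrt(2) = (c + 2)^2*(c + 4)*(c - 2*sqrt(2))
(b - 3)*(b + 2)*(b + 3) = b^3 + 2*b^2 - 9*b - 18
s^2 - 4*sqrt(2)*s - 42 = (s - 7*sqrt(2))*(s + 3*sqrt(2))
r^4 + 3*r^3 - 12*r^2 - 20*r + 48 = (r - 2)^2*(r + 3)*(r + 4)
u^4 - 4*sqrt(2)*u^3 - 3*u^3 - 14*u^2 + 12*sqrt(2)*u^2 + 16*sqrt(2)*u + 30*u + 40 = (u - 4)*(u + 1)*(u - 5*sqrt(2))*(u + sqrt(2))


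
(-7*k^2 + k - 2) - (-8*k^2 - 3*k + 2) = k^2 + 4*k - 4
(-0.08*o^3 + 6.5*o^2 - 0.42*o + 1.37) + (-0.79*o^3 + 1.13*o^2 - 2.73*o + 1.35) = -0.87*o^3 + 7.63*o^2 - 3.15*o + 2.72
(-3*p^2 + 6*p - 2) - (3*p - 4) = -3*p^2 + 3*p + 2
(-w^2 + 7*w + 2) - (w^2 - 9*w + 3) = -2*w^2 + 16*w - 1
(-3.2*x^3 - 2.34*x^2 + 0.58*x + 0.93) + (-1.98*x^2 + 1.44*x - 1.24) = -3.2*x^3 - 4.32*x^2 + 2.02*x - 0.31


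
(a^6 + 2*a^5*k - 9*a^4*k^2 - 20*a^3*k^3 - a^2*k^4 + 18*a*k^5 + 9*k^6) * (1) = a^6 + 2*a^5*k - 9*a^4*k^2 - 20*a^3*k^3 - a^2*k^4 + 18*a*k^5 + 9*k^6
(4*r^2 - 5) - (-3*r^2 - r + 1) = 7*r^2 + r - 6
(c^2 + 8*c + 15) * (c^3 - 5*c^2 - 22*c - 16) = c^5 + 3*c^4 - 47*c^3 - 267*c^2 - 458*c - 240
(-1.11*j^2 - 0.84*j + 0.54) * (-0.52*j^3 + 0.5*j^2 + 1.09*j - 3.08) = 0.5772*j^5 - 0.1182*j^4 - 1.9107*j^3 + 2.7732*j^2 + 3.1758*j - 1.6632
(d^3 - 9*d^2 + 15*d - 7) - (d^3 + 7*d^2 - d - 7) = -16*d^2 + 16*d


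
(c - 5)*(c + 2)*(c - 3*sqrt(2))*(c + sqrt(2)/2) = c^4 - 5*sqrt(2)*c^3/2 - 3*c^3 - 13*c^2 + 15*sqrt(2)*c^2/2 + 9*c + 25*sqrt(2)*c + 30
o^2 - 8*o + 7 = (o - 7)*(o - 1)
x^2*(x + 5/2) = x^3 + 5*x^2/2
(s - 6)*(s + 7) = s^2 + s - 42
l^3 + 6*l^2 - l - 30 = (l - 2)*(l + 3)*(l + 5)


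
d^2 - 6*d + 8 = (d - 4)*(d - 2)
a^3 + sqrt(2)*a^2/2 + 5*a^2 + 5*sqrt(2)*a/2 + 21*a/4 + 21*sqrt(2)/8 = (a + 3/2)*(a + 7/2)*(a + sqrt(2)/2)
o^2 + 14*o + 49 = (o + 7)^2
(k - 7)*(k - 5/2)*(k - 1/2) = k^3 - 10*k^2 + 89*k/4 - 35/4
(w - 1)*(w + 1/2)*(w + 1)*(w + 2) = w^4 + 5*w^3/2 - 5*w/2 - 1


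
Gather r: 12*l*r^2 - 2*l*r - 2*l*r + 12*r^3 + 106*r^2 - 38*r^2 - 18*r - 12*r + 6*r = 12*r^3 + r^2*(12*l + 68) + r*(-4*l - 24)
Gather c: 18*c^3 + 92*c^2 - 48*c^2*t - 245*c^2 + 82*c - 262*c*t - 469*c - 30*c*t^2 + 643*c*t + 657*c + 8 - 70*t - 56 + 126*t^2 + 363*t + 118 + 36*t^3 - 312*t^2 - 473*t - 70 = 18*c^3 + c^2*(-48*t - 153) + c*(-30*t^2 + 381*t + 270) + 36*t^3 - 186*t^2 - 180*t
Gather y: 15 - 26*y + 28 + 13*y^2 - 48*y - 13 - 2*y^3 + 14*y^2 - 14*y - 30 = -2*y^3 + 27*y^2 - 88*y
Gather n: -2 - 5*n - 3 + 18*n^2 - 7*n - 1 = 18*n^2 - 12*n - 6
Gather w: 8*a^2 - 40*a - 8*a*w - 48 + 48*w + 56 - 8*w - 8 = 8*a^2 - 40*a + w*(40 - 8*a)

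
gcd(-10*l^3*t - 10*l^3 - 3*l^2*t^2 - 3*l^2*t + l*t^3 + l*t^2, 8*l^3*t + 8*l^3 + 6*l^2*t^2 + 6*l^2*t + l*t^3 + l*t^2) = 2*l^2*t + 2*l^2 + l*t^2 + l*t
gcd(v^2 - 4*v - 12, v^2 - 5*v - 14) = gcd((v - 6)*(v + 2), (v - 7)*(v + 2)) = v + 2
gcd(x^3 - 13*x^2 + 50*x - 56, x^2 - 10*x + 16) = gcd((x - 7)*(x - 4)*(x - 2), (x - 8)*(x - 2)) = x - 2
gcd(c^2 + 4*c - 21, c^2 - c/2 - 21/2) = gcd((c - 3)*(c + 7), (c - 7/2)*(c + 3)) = 1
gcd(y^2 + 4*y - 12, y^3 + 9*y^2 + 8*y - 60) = y^2 + 4*y - 12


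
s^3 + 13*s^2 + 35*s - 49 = (s - 1)*(s + 7)^2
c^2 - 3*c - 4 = (c - 4)*(c + 1)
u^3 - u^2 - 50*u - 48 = (u - 8)*(u + 1)*(u + 6)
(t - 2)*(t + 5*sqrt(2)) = t^2 - 2*t + 5*sqrt(2)*t - 10*sqrt(2)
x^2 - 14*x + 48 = (x - 8)*(x - 6)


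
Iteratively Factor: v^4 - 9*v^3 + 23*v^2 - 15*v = (v - 3)*(v^3 - 6*v^2 + 5*v) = (v - 3)*(v - 1)*(v^2 - 5*v) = (v - 5)*(v - 3)*(v - 1)*(v)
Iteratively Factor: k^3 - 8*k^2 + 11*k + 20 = (k - 4)*(k^2 - 4*k - 5) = (k - 5)*(k - 4)*(k + 1)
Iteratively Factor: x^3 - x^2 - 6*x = (x)*(x^2 - x - 6) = x*(x - 3)*(x + 2)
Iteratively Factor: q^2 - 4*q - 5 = (q - 5)*(q + 1)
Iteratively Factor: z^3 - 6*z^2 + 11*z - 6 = (z - 2)*(z^2 - 4*z + 3) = (z - 2)*(z - 1)*(z - 3)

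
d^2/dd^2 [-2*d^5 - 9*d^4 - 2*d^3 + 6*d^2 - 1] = -40*d^3 - 108*d^2 - 12*d + 12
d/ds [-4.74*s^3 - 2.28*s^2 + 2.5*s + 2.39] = -14.22*s^2 - 4.56*s + 2.5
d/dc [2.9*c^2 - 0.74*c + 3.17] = 5.8*c - 0.74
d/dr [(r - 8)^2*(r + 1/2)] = (r - 8)*(3*r - 7)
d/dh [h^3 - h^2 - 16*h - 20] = 3*h^2 - 2*h - 16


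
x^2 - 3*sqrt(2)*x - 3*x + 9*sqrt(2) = (x - 3)*(x - 3*sqrt(2))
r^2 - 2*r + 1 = (r - 1)^2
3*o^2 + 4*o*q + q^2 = (o + q)*(3*o + q)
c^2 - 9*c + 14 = (c - 7)*(c - 2)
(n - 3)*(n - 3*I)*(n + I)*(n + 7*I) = n^4 - 3*n^3 + 5*I*n^3 + 17*n^2 - 15*I*n^2 - 51*n + 21*I*n - 63*I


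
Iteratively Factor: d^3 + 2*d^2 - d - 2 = (d + 2)*(d^2 - 1) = (d + 1)*(d + 2)*(d - 1)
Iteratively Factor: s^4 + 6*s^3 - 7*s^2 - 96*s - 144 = (s + 4)*(s^3 + 2*s^2 - 15*s - 36) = (s - 4)*(s + 4)*(s^2 + 6*s + 9) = (s - 4)*(s + 3)*(s + 4)*(s + 3)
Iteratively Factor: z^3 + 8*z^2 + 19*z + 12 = (z + 3)*(z^2 + 5*z + 4) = (z + 3)*(z + 4)*(z + 1)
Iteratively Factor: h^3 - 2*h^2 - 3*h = (h)*(h^2 - 2*h - 3) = h*(h - 3)*(h + 1)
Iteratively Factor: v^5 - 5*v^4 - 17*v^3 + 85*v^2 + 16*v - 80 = (v + 1)*(v^4 - 6*v^3 - 11*v^2 + 96*v - 80) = (v - 5)*(v + 1)*(v^3 - v^2 - 16*v + 16) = (v - 5)*(v - 1)*(v + 1)*(v^2 - 16) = (v - 5)*(v - 1)*(v + 1)*(v + 4)*(v - 4)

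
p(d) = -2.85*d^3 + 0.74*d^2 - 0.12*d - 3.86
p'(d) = -8.55*d^2 + 1.48*d - 0.12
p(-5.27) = 434.46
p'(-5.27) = -245.38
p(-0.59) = -2.95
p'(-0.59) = -3.97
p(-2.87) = 69.95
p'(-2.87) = -74.79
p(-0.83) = -1.62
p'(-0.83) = -7.24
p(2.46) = -42.10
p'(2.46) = -48.22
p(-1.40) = 5.58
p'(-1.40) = -18.95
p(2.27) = -33.66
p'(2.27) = -40.82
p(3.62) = -129.80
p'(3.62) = -106.81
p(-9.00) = 2134.81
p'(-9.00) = -705.99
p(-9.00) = 2134.81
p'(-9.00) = -705.99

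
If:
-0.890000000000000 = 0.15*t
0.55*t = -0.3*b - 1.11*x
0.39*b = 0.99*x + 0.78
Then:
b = 5.61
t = -5.93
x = 1.42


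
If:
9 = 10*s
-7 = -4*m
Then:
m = 7/4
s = 9/10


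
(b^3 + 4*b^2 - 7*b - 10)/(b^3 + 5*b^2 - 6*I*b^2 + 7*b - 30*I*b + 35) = (b^2 - b - 2)/(b^2 - 6*I*b + 7)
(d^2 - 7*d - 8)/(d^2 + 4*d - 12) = (d^2 - 7*d - 8)/(d^2 + 4*d - 12)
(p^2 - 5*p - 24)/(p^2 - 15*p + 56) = (p + 3)/(p - 7)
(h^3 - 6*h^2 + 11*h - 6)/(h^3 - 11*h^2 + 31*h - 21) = (h - 2)/(h - 7)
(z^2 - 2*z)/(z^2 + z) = (z - 2)/(z + 1)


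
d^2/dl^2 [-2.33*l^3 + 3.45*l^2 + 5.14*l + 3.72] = 6.9 - 13.98*l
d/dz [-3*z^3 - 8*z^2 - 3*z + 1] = -9*z^2 - 16*z - 3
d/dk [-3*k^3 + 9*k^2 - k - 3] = -9*k^2 + 18*k - 1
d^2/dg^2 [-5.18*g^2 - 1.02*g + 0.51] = -10.3600000000000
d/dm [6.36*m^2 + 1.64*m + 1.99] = 12.72*m + 1.64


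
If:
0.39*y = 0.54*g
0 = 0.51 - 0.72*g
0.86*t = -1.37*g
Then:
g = 0.71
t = -1.13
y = 0.98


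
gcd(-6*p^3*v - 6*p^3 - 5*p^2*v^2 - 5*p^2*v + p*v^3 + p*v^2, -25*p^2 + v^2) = 1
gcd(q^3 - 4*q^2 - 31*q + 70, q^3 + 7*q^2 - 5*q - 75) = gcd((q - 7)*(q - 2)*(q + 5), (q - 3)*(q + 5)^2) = q + 5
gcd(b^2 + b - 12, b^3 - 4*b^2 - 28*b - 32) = 1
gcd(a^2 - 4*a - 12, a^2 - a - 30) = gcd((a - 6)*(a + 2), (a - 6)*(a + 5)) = a - 6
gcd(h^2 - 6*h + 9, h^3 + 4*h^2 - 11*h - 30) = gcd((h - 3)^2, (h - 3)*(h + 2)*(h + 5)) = h - 3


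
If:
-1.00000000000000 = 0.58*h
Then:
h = -1.72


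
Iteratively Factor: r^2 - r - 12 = (r + 3)*(r - 4)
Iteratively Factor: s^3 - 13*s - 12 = (s + 1)*(s^2 - s - 12) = (s - 4)*(s + 1)*(s + 3)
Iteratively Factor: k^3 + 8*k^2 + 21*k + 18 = (k + 2)*(k^2 + 6*k + 9) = (k + 2)*(k + 3)*(k + 3)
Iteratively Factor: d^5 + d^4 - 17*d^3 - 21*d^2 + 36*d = (d - 4)*(d^4 + 5*d^3 + 3*d^2 - 9*d) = d*(d - 4)*(d^3 + 5*d^2 + 3*d - 9) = d*(d - 4)*(d + 3)*(d^2 + 2*d - 3) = d*(d - 4)*(d - 1)*(d + 3)*(d + 3)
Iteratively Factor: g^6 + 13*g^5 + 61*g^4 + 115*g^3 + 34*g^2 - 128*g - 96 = (g + 1)*(g^5 + 12*g^4 + 49*g^3 + 66*g^2 - 32*g - 96) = (g + 1)*(g + 2)*(g^4 + 10*g^3 + 29*g^2 + 8*g - 48) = (g - 1)*(g + 1)*(g + 2)*(g^3 + 11*g^2 + 40*g + 48) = (g - 1)*(g + 1)*(g + 2)*(g + 4)*(g^2 + 7*g + 12) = (g - 1)*(g + 1)*(g + 2)*(g + 4)^2*(g + 3)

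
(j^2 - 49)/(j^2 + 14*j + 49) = (j - 7)/(j + 7)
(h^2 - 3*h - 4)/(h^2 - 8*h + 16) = (h + 1)/(h - 4)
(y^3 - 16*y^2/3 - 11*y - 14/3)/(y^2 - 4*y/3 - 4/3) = (y^2 - 6*y - 7)/(y - 2)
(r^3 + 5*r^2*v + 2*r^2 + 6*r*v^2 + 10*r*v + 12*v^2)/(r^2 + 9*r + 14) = (r^2 + 5*r*v + 6*v^2)/(r + 7)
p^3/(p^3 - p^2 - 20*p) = p^2/(p^2 - p - 20)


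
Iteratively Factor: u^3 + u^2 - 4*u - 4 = (u + 2)*(u^2 - u - 2) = (u + 1)*(u + 2)*(u - 2)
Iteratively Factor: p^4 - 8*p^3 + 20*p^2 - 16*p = (p - 2)*(p^3 - 6*p^2 + 8*p) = (p - 2)^2*(p^2 - 4*p) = (p - 4)*(p - 2)^2*(p)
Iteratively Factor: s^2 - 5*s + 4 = (s - 4)*(s - 1)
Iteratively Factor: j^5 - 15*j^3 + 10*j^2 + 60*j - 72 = (j - 2)*(j^4 + 2*j^3 - 11*j^2 - 12*j + 36) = (j - 2)*(j + 3)*(j^3 - j^2 - 8*j + 12) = (j - 2)^2*(j + 3)*(j^2 + j - 6) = (j - 2)^3*(j + 3)*(j + 3)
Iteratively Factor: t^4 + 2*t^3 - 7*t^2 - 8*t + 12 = (t + 2)*(t^3 - 7*t + 6) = (t - 1)*(t + 2)*(t^2 + t - 6) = (t - 1)*(t + 2)*(t + 3)*(t - 2)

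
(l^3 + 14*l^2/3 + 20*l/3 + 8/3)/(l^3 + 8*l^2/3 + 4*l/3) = (l + 2)/l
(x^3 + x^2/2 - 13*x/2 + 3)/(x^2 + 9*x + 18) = (x^2 - 5*x/2 + 1)/(x + 6)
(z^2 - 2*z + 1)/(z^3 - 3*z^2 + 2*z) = (z - 1)/(z*(z - 2))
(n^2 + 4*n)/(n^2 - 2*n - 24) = n/(n - 6)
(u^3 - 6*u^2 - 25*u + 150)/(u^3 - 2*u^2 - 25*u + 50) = (u - 6)/(u - 2)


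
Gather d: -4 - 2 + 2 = -4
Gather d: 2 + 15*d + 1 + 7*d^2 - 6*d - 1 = 7*d^2 + 9*d + 2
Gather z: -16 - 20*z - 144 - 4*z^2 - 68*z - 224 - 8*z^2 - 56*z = -12*z^2 - 144*z - 384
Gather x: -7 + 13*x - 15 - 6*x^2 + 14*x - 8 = -6*x^2 + 27*x - 30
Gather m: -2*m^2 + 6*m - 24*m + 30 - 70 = -2*m^2 - 18*m - 40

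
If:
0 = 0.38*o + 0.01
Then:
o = -0.03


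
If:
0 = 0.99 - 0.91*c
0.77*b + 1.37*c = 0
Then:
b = -1.94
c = 1.09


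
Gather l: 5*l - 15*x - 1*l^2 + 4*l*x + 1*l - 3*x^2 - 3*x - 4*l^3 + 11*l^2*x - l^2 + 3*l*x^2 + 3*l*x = -4*l^3 + l^2*(11*x - 2) + l*(3*x^2 + 7*x + 6) - 3*x^2 - 18*x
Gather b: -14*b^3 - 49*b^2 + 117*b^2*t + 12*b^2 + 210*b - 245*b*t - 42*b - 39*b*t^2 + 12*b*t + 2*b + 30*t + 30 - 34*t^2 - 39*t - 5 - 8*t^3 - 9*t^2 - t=-14*b^3 + b^2*(117*t - 37) + b*(-39*t^2 - 233*t + 170) - 8*t^3 - 43*t^2 - 10*t + 25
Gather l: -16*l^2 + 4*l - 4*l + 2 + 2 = 4 - 16*l^2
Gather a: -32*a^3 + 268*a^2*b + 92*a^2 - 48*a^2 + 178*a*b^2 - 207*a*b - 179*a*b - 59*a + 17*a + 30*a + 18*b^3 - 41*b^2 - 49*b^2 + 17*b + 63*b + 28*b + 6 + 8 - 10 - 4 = -32*a^3 + a^2*(268*b + 44) + a*(178*b^2 - 386*b - 12) + 18*b^3 - 90*b^2 + 108*b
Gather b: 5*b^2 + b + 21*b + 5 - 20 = 5*b^2 + 22*b - 15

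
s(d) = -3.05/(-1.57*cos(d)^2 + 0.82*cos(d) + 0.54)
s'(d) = -3.05*(-3.14*sin(d)*cos(d) + 0.82*sin(d))/(-1.57*cos(d)^2 + 0.82*cos(d) + 0.54)^2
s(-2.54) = 2.54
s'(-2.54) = 4.06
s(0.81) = -8.50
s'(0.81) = 23.05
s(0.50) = -60.42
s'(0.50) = 1110.69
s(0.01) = 14.53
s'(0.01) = 1.61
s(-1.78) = -10.10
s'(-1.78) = 48.16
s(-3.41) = 1.78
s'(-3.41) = -1.06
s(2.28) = 4.62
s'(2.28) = -15.23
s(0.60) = -20.70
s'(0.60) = 140.57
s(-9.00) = 2.02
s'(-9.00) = 2.03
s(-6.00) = 25.40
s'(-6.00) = 129.71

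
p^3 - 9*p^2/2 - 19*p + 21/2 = (p - 7)*(p - 1/2)*(p + 3)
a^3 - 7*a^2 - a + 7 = (a - 7)*(a - 1)*(a + 1)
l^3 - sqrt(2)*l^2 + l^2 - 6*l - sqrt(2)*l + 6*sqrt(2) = (l - 2)*(l + 3)*(l - sqrt(2))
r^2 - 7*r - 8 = (r - 8)*(r + 1)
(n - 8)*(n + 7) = n^2 - n - 56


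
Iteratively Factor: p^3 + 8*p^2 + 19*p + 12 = (p + 4)*(p^2 + 4*p + 3) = (p + 1)*(p + 4)*(p + 3)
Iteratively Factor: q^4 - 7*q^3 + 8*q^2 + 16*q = (q + 1)*(q^3 - 8*q^2 + 16*q) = (q - 4)*(q + 1)*(q^2 - 4*q) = (q - 4)^2*(q + 1)*(q)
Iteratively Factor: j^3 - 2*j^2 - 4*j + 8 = (j - 2)*(j^2 - 4) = (j - 2)*(j + 2)*(j - 2)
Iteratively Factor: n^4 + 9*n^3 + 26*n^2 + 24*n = (n + 4)*(n^3 + 5*n^2 + 6*n) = (n + 2)*(n + 4)*(n^2 + 3*n) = n*(n + 2)*(n + 4)*(n + 3)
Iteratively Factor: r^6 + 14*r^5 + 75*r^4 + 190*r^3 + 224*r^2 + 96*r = (r + 4)*(r^5 + 10*r^4 + 35*r^3 + 50*r^2 + 24*r) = (r + 2)*(r + 4)*(r^4 + 8*r^3 + 19*r^2 + 12*r) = r*(r + 2)*(r + 4)*(r^3 + 8*r^2 + 19*r + 12) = r*(r + 1)*(r + 2)*(r + 4)*(r^2 + 7*r + 12) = r*(r + 1)*(r + 2)*(r + 3)*(r + 4)*(r + 4)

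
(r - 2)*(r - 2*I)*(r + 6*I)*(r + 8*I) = r^4 - 2*r^3 + 12*I*r^3 - 20*r^2 - 24*I*r^2 + 40*r + 96*I*r - 192*I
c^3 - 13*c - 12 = (c - 4)*(c + 1)*(c + 3)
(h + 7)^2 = h^2 + 14*h + 49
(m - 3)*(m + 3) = m^2 - 9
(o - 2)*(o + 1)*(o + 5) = o^3 + 4*o^2 - 7*o - 10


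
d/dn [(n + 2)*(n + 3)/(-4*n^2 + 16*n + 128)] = (9*n^2 + 76*n + 136)/(4*(n^4 - 8*n^3 - 48*n^2 + 256*n + 1024))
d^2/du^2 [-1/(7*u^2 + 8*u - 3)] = 2*(49*u^2 + 56*u - 4*(7*u + 4)^2 - 21)/(7*u^2 + 8*u - 3)^3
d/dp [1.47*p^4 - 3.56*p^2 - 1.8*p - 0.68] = 5.88*p^3 - 7.12*p - 1.8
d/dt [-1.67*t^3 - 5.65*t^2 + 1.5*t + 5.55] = -5.01*t^2 - 11.3*t + 1.5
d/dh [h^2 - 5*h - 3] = 2*h - 5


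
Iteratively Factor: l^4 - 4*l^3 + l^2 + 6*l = (l - 2)*(l^3 - 2*l^2 - 3*l) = (l - 3)*(l - 2)*(l^2 + l) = (l - 3)*(l - 2)*(l + 1)*(l)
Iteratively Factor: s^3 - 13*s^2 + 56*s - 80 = (s - 5)*(s^2 - 8*s + 16) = (s - 5)*(s - 4)*(s - 4)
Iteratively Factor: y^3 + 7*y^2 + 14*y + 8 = (y + 1)*(y^2 + 6*y + 8) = (y + 1)*(y + 2)*(y + 4)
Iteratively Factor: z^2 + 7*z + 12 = (z + 4)*(z + 3)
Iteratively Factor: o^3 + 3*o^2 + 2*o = (o + 2)*(o^2 + o) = (o + 1)*(o + 2)*(o)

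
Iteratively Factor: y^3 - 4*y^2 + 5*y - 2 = (y - 1)*(y^2 - 3*y + 2) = (y - 2)*(y - 1)*(y - 1)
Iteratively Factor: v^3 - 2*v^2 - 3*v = (v)*(v^2 - 2*v - 3) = v*(v + 1)*(v - 3)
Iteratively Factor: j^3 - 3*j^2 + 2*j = (j)*(j^2 - 3*j + 2) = j*(j - 1)*(j - 2)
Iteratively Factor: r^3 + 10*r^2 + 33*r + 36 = (r + 3)*(r^2 + 7*r + 12) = (r + 3)*(r + 4)*(r + 3)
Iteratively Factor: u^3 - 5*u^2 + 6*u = (u - 2)*(u^2 - 3*u) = (u - 3)*(u - 2)*(u)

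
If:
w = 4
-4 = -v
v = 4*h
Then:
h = 1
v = 4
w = 4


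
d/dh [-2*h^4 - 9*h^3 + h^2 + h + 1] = -8*h^3 - 27*h^2 + 2*h + 1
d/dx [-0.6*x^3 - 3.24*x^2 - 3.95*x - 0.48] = -1.8*x^2 - 6.48*x - 3.95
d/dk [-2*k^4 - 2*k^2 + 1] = -8*k^3 - 4*k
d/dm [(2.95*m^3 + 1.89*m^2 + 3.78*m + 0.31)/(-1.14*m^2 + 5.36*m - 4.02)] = (-3.363*m^4 + 31.624*m^3 - 21.1374*m^2 - 14.4888*m - 16.8572)/(1.2996*m^4 - 12.2208*m^3 + 37.8952*m^2 - 43.0944*m + 16.1604)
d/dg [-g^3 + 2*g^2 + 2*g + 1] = -3*g^2 + 4*g + 2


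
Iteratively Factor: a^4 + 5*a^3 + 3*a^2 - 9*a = (a + 3)*(a^3 + 2*a^2 - 3*a) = a*(a + 3)*(a^2 + 2*a - 3) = a*(a - 1)*(a + 3)*(a + 3)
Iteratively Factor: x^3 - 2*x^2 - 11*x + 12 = (x + 3)*(x^2 - 5*x + 4) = (x - 4)*(x + 3)*(x - 1)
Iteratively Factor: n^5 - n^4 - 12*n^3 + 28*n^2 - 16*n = (n - 2)*(n^4 + n^3 - 10*n^2 + 8*n) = n*(n - 2)*(n^3 + n^2 - 10*n + 8) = n*(n - 2)*(n + 4)*(n^2 - 3*n + 2) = n*(n - 2)*(n - 1)*(n + 4)*(n - 2)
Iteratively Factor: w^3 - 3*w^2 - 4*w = (w)*(w^2 - 3*w - 4) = w*(w - 4)*(w + 1)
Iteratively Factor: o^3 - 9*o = (o)*(o^2 - 9) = o*(o - 3)*(o + 3)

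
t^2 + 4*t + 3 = (t + 1)*(t + 3)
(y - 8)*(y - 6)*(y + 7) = y^3 - 7*y^2 - 50*y + 336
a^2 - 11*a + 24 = (a - 8)*(a - 3)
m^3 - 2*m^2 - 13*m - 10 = (m - 5)*(m + 1)*(m + 2)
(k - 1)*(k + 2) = k^2 + k - 2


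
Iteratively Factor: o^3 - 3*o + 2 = (o + 2)*(o^2 - 2*o + 1) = (o - 1)*(o + 2)*(o - 1)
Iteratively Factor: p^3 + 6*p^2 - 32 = (p - 2)*(p^2 + 8*p + 16) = (p - 2)*(p + 4)*(p + 4)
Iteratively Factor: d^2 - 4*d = (d)*(d - 4)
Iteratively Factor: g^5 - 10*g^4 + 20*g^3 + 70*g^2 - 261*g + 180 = (g - 3)*(g^4 - 7*g^3 - g^2 + 67*g - 60) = (g - 3)*(g - 1)*(g^3 - 6*g^2 - 7*g + 60) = (g - 4)*(g - 3)*(g - 1)*(g^2 - 2*g - 15) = (g - 5)*(g - 4)*(g - 3)*(g - 1)*(g + 3)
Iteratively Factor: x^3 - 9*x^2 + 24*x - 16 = (x - 1)*(x^2 - 8*x + 16) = (x - 4)*(x - 1)*(x - 4)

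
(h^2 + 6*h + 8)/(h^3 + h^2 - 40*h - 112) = (h + 2)/(h^2 - 3*h - 28)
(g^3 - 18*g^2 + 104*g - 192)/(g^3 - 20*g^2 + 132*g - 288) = (g - 4)/(g - 6)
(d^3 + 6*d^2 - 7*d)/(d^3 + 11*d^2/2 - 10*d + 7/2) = 2*d/(2*d - 1)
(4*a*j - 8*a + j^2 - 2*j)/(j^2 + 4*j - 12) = (4*a + j)/(j + 6)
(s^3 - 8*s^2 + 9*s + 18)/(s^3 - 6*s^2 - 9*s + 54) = (s + 1)/(s + 3)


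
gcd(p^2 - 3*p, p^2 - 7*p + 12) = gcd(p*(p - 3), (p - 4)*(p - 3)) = p - 3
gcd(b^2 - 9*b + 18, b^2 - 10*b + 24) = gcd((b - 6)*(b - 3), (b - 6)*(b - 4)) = b - 6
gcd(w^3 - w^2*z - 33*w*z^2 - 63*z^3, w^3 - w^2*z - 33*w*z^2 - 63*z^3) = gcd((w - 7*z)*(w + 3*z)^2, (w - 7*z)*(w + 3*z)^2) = -w^3 + w^2*z + 33*w*z^2 + 63*z^3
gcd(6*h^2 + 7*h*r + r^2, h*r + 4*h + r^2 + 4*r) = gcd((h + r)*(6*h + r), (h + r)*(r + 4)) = h + r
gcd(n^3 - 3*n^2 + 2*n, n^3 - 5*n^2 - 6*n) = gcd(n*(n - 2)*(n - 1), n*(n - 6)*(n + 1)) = n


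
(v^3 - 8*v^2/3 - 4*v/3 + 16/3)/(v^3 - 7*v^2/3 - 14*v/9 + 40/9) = 3*(v - 2)/(3*v - 5)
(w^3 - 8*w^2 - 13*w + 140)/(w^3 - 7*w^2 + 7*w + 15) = (w^2 - 3*w - 28)/(w^2 - 2*w - 3)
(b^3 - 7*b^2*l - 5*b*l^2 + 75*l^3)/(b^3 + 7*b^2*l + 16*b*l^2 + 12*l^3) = (b^2 - 10*b*l + 25*l^2)/(b^2 + 4*b*l + 4*l^2)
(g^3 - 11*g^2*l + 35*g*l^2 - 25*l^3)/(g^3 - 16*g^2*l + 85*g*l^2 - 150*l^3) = (g - l)/(g - 6*l)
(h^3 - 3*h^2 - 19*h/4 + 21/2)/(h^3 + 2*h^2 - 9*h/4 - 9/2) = (2*h - 7)/(2*h + 3)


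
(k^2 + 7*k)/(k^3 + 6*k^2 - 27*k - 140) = k/(k^2 - k - 20)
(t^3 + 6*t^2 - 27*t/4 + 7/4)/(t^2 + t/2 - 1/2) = (2*t^2 + 13*t - 7)/(2*(t + 1))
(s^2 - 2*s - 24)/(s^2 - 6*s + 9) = (s^2 - 2*s - 24)/(s^2 - 6*s + 9)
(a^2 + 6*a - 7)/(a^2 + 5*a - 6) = (a + 7)/(a + 6)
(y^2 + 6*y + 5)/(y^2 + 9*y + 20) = (y + 1)/(y + 4)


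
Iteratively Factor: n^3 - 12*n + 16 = (n - 2)*(n^2 + 2*n - 8) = (n - 2)^2*(n + 4)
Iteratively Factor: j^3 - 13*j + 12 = (j + 4)*(j^2 - 4*j + 3) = (j - 3)*(j + 4)*(j - 1)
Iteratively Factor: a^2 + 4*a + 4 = (a + 2)*(a + 2)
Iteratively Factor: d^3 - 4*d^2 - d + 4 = (d - 1)*(d^2 - 3*d - 4) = (d - 4)*(d - 1)*(d + 1)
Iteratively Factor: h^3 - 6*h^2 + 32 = (h - 4)*(h^2 - 2*h - 8) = (h - 4)^2*(h + 2)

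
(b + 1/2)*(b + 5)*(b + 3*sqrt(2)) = b^3 + 3*sqrt(2)*b^2 + 11*b^2/2 + 5*b/2 + 33*sqrt(2)*b/2 + 15*sqrt(2)/2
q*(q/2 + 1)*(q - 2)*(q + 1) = q^4/2 + q^3/2 - 2*q^2 - 2*q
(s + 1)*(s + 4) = s^2 + 5*s + 4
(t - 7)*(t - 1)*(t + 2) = t^3 - 6*t^2 - 9*t + 14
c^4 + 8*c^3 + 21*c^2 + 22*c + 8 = (c + 1)^2*(c + 2)*(c + 4)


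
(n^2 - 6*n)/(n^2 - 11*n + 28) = n*(n - 6)/(n^2 - 11*n + 28)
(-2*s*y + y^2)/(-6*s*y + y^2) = (2*s - y)/(6*s - y)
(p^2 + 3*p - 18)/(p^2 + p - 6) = (p^2 + 3*p - 18)/(p^2 + p - 6)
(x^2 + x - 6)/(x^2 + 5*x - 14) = (x + 3)/(x + 7)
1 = 1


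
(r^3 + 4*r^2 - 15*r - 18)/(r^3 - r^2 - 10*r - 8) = (r^2 + 3*r - 18)/(r^2 - 2*r - 8)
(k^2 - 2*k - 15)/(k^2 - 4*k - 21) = (k - 5)/(k - 7)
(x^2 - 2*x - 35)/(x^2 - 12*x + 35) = (x + 5)/(x - 5)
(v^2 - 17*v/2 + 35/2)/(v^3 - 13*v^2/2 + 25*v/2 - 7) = (v - 5)/(v^2 - 3*v + 2)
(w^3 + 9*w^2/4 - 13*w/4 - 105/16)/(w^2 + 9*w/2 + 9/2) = (8*w^2 + 6*w - 35)/(8*(w + 3))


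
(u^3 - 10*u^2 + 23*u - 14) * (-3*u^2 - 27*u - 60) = -3*u^5 + 3*u^4 + 141*u^3 + 21*u^2 - 1002*u + 840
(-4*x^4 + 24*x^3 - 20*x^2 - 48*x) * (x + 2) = -4*x^5 + 16*x^4 + 28*x^3 - 88*x^2 - 96*x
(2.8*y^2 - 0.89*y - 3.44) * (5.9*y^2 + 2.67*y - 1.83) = 16.52*y^4 + 2.225*y^3 - 27.7963*y^2 - 7.5561*y + 6.2952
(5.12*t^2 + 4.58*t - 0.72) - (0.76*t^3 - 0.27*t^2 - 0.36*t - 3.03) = -0.76*t^3 + 5.39*t^2 + 4.94*t + 2.31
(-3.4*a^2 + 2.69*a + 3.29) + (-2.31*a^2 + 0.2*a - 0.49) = -5.71*a^2 + 2.89*a + 2.8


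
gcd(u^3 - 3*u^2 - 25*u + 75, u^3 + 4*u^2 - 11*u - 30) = u^2 + 2*u - 15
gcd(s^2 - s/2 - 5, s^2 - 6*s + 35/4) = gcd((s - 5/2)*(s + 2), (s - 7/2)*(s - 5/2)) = s - 5/2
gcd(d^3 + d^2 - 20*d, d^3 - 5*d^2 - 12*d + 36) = 1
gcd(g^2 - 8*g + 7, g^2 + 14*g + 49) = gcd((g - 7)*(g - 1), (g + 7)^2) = 1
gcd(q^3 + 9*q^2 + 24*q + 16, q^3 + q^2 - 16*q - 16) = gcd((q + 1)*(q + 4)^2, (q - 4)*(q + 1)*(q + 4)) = q^2 + 5*q + 4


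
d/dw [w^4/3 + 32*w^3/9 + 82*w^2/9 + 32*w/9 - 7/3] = 4*w^3/3 + 32*w^2/3 + 164*w/9 + 32/9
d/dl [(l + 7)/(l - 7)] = -14/(l - 7)^2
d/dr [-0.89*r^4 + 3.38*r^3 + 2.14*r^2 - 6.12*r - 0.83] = -3.56*r^3 + 10.14*r^2 + 4.28*r - 6.12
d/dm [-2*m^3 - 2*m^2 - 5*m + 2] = -6*m^2 - 4*m - 5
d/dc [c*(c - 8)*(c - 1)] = 3*c^2 - 18*c + 8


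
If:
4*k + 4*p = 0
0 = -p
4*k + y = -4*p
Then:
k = 0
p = 0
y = 0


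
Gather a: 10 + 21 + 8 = 39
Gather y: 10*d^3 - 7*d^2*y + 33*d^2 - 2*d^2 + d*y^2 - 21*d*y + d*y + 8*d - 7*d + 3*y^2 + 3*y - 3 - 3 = 10*d^3 + 31*d^2 + d + y^2*(d + 3) + y*(-7*d^2 - 20*d + 3) - 6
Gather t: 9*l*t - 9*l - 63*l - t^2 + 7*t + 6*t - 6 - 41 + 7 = -72*l - t^2 + t*(9*l + 13) - 40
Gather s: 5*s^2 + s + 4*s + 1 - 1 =5*s^2 + 5*s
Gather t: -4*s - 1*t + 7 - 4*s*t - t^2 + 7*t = -4*s - t^2 + t*(6 - 4*s) + 7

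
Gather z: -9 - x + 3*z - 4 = -x + 3*z - 13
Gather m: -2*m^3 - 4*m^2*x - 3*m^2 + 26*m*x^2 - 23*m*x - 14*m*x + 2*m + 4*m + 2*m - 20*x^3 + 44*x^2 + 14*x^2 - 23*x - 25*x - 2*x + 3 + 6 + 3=-2*m^3 + m^2*(-4*x - 3) + m*(26*x^2 - 37*x + 8) - 20*x^3 + 58*x^2 - 50*x + 12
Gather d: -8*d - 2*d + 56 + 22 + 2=80 - 10*d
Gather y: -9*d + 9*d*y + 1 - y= -9*d + y*(9*d - 1) + 1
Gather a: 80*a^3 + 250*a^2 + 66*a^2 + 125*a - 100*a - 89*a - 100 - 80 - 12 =80*a^3 + 316*a^2 - 64*a - 192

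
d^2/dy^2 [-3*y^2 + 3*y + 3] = -6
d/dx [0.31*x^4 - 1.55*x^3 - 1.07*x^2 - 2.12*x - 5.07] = 1.24*x^3 - 4.65*x^2 - 2.14*x - 2.12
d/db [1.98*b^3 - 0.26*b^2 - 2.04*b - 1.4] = 5.94*b^2 - 0.52*b - 2.04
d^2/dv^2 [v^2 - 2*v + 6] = 2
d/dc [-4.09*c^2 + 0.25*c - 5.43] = 0.25 - 8.18*c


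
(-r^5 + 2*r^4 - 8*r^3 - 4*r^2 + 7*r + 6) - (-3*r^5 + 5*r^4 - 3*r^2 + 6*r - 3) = 2*r^5 - 3*r^4 - 8*r^3 - r^2 + r + 9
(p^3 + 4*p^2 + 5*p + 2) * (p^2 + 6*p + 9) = p^5 + 10*p^4 + 38*p^3 + 68*p^2 + 57*p + 18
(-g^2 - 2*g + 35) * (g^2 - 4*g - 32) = -g^4 + 2*g^3 + 75*g^2 - 76*g - 1120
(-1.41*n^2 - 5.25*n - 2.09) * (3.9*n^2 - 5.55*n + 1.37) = -5.499*n^4 - 12.6495*n^3 + 19.0548*n^2 + 4.407*n - 2.8633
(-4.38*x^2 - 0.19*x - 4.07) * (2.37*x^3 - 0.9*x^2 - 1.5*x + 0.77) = -10.3806*x^5 + 3.4917*x^4 - 2.9049*x^3 + 0.575400000000001*x^2 + 5.9587*x - 3.1339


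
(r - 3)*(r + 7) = r^2 + 4*r - 21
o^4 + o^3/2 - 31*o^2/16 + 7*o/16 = o*(o - 1)*(o - 1/4)*(o + 7/4)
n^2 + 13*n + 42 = (n + 6)*(n + 7)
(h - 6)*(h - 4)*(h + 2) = h^3 - 8*h^2 + 4*h + 48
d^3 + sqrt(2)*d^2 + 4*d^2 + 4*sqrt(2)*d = d*(d + 4)*(d + sqrt(2))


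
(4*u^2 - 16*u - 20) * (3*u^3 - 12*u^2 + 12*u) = 12*u^5 - 96*u^4 + 180*u^3 + 48*u^2 - 240*u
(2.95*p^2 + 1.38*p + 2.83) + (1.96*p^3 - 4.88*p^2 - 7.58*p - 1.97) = 1.96*p^3 - 1.93*p^2 - 6.2*p + 0.86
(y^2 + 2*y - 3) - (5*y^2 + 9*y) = -4*y^2 - 7*y - 3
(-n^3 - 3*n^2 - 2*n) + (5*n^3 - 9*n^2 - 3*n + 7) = 4*n^3 - 12*n^2 - 5*n + 7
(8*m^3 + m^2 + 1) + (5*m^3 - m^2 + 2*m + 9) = 13*m^3 + 2*m + 10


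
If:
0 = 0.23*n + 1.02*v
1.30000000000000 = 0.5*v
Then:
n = -11.53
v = 2.60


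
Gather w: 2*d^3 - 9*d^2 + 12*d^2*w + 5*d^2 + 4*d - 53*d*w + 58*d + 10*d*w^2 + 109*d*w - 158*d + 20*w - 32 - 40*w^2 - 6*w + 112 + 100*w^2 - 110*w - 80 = 2*d^3 - 4*d^2 - 96*d + w^2*(10*d + 60) + w*(12*d^2 + 56*d - 96)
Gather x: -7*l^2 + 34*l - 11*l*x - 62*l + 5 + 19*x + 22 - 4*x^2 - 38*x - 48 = -7*l^2 - 28*l - 4*x^2 + x*(-11*l - 19) - 21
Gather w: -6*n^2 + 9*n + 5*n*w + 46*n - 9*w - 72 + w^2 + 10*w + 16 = -6*n^2 + 55*n + w^2 + w*(5*n + 1) - 56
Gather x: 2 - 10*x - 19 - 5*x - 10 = -15*x - 27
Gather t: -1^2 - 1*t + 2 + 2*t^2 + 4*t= 2*t^2 + 3*t + 1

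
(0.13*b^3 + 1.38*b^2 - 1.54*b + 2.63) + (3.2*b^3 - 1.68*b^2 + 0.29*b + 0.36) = 3.33*b^3 - 0.3*b^2 - 1.25*b + 2.99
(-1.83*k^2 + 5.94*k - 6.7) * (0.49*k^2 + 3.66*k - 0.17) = -0.8967*k^4 - 3.7872*k^3 + 18.7685*k^2 - 25.5318*k + 1.139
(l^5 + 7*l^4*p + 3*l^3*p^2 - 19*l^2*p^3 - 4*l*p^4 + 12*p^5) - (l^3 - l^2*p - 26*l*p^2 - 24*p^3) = l^5 + 7*l^4*p + 3*l^3*p^2 - l^3 - 19*l^2*p^3 + l^2*p - 4*l*p^4 + 26*l*p^2 + 12*p^5 + 24*p^3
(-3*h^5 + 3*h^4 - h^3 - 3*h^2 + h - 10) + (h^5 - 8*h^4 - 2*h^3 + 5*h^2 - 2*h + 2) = -2*h^5 - 5*h^4 - 3*h^3 + 2*h^2 - h - 8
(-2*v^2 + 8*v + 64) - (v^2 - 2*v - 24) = -3*v^2 + 10*v + 88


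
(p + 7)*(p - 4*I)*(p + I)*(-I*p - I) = -I*p^4 - 3*p^3 - 8*I*p^3 - 24*p^2 - 11*I*p^2 - 21*p - 32*I*p - 28*I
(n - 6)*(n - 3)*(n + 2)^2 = n^4 - 5*n^3 - 14*n^2 + 36*n + 72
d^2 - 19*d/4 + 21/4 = (d - 3)*(d - 7/4)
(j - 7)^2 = j^2 - 14*j + 49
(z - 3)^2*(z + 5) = z^3 - z^2 - 21*z + 45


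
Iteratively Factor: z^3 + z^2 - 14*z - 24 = (z + 3)*(z^2 - 2*z - 8) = (z + 2)*(z + 3)*(z - 4)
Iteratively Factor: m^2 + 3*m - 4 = (m + 4)*(m - 1)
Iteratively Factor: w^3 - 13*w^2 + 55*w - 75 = (w - 5)*(w^2 - 8*w + 15) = (w - 5)*(w - 3)*(w - 5)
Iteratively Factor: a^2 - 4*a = (a - 4)*(a)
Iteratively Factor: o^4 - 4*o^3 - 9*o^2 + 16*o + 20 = (o + 1)*(o^3 - 5*o^2 - 4*o + 20) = (o + 1)*(o + 2)*(o^2 - 7*o + 10) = (o - 2)*(o + 1)*(o + 2)*(o - 5)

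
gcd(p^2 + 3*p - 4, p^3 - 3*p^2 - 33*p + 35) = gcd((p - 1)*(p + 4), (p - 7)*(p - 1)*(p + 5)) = p - 1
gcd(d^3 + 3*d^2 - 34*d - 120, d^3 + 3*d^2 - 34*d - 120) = d^3 + 3*d^2 - 34*d - 120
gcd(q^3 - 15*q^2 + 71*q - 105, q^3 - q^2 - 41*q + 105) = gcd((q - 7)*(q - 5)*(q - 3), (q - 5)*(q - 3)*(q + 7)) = q^2 - 8*q + 15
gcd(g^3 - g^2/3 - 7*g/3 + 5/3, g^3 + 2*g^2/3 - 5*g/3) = g^2 + 2*g/3 - 5/3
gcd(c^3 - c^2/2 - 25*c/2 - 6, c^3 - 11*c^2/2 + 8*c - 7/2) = 1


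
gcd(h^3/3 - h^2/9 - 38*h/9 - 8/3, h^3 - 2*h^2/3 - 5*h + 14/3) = 1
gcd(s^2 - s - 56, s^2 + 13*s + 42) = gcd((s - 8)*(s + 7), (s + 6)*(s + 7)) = s + 7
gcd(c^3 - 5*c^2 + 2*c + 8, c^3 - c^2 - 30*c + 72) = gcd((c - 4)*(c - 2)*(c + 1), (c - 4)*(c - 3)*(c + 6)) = c - 4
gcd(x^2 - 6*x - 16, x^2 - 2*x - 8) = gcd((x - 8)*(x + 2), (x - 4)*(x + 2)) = x + 2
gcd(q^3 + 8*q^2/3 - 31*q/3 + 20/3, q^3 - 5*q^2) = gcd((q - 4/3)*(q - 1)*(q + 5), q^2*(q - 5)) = 1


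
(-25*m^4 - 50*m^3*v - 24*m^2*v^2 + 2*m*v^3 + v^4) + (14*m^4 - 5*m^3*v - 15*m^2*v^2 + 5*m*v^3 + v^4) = -11*m^4 - 55*m^3*v - 39*m^2*v^2 + 7*m*v^3 + 2*v^4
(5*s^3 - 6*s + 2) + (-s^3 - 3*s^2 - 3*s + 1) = 4*s^3 - 3*s^2 - 9*s + 3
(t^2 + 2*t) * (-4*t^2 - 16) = -4*t^4 - 8*t^3 - 16*t^2 - 32*t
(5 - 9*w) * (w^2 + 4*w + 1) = -9*w^3 - 31*w^2 + 11*w + 5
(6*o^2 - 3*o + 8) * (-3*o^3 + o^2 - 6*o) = -18*o^5 + 15*o^4 - 63*o^3 + 26*o^2 - 48*o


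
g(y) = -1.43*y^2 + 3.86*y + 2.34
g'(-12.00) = 38.18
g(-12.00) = -249.90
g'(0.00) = 3.86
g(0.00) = 2.34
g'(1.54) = -0.54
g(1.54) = 4.89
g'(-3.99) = 15.27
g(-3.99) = -35.83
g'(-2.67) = 11.50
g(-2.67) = -18.16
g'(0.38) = 2.77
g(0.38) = 3.60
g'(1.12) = 0.66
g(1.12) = 4.87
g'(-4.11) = 15.61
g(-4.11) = -37.68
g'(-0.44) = 5.12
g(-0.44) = 0.36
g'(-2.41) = 10.75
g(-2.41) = -15.27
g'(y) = 3.86 - 2.86*y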